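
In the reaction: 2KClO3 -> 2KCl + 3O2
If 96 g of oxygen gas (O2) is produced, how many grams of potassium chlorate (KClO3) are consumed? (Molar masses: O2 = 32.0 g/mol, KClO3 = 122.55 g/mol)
Moles of O2 = 96 g ÷ 32.0 g/mol = 3 mol
Mole ratio: 2 mol KClO3 / 3 mol O2
Moles of KClO3 = 3 × (2/3) = 2 mol
Mass of KClO3 = 2 mol × 122.55 g/mol = 245.1 g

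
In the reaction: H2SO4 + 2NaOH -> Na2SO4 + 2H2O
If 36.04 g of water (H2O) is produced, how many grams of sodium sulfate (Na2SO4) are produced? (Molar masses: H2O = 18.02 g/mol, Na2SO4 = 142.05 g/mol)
Moles of H2O = 36.04 g ÷ 18.02 g/mol = 2 mol
Mole ratio: 1 mol Na2SO4 / 2 mol H2O
Moles of Na2SO4 = 2 × (1/2) = 1 mol
Mass of Na2SO4 = 1 mol × 142.05 g/mol = 142.1 g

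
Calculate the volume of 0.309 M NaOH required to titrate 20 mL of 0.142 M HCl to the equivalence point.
V_{base} = 9.2 mL

At equivalence: moles acid = moles base.
moles HCl = 0.142 M × 0.02 L = 0.00284 mol
V_NaOH = 0.00284 mol ÷ 0.309 M = 0.009191 L = 9.2 mL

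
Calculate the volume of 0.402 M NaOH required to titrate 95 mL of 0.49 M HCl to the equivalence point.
V_{base} = 115.8 mL

At equivalence: moles acid = moles base.
moles HCl = 0.49 M × 0.095 L = 0.04655 mol
V_NaOH = 0.04655 mol ÷ 0.402 M = 0.1158 L = 115.8 mL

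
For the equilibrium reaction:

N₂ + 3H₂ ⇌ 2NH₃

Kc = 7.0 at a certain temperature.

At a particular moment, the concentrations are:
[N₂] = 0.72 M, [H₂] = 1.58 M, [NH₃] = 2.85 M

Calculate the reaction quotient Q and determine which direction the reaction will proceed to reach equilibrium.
Q = 2.860, Q < K, reaction proceeds forward (toward products)

Q = ([NH₃]^2) / ([N₂] × [H₂]^3)
  = ((2.85)^2) / ((0.72)·(1.58)^3) = 8.1225/2.8399 = 2.86
Since Q = 2.86 < Kc = 7.0, the reaction proceeds forward (toward products) to reach equilibrium.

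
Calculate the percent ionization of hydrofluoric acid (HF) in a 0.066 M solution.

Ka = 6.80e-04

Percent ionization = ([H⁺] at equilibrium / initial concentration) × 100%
Percent ionization = 9.65%

Let x = [H⁺]. Ka = x²/(C - x) ⇒ x² + (6.80e-04)x - (6.80e-04)(0.066) = 0. x = 6.3679e-03. Percent = (6.3679e-03/0.066) × 100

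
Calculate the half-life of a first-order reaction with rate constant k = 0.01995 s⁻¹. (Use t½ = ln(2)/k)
34.74 s

t½ = ln(2)/k = 0.6931/0.01995 = 34.74 s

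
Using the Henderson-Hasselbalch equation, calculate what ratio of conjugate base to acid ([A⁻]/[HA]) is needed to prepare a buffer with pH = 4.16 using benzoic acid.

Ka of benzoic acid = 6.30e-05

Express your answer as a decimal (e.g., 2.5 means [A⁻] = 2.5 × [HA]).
[A⁻]/[HA] = 0.911

pKa = −log(6.30e-05) = 4.2007. pH = pKa + log([A⁻]/[HA]). 4.16 = 4.2007 + log(ratio). log(ratio) = 4.16 − 4.2007 = -0.0407. ratio = 10^(-0.0407) = 0.911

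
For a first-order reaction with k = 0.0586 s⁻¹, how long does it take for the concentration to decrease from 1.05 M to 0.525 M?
11.83 s

From ln[A] = ln[A]₀ - k·t: t = ln([A]₀/[A])/k = ln(1.05/0.525)/0.0586 = ln(2.0000)/0.0586 = 0.6931/0.0586 = 11.83 s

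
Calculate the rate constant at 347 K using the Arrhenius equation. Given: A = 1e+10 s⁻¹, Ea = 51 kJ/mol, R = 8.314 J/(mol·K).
2.10e+02 s⁻¹

k = A·exp(-Ea/(R·T)) = 1e+10·exp(-51000/(8.314·347)) = 1e+10·exp(-17.6779) = 1e+10·2.1018e-08 = 2.10e+02 s⁻¹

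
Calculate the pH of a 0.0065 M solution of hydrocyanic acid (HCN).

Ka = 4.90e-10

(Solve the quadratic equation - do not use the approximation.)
pH = 5.75

x² + Ka×x - Ka×C = 0. Using quadratic formula: [H⁺] = 1.7844e-06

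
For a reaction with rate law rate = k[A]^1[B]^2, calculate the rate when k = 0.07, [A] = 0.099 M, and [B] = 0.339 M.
0.0007964 M/s

rate = k·[A]^1·[B]^2 = 0.07·(0.099)^1·(0.339)^2 = 0.07·0.099·0.114921 = 0.0007964 M/s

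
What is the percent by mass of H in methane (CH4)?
Mass of H in formula = 1.008 × 4 = 4.032 g/mol
Molar mass = 16.04 g/mol
% H = (4.032/16.04) × 100% = 25.14%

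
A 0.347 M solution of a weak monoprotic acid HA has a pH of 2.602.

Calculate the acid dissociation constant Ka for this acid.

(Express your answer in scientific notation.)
K_a = 1.81e-05

[H⁺] = 10^(−pH) = 10^(−2.602) = 2.500e-03 M. For HA ⇌ H⁺ + A⁻, Ka = x²/(C − x) = (2.500e-03)²/(0.347 − 2.500e-03) = 1.81e-05.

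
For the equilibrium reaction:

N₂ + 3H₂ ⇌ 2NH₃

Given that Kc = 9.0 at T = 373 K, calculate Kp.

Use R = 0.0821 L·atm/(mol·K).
K_p = 0.0096

Δn = (moles gaseous products) − (moles gaseous reactants) = -2
T = 373 K; RT = 0.0821 × 373 = 30.6233
Kp = Kc·(RT)^Δn = 9.0 × (30.6233)^-2 = 9.0 × 0.00106634 = 0.0096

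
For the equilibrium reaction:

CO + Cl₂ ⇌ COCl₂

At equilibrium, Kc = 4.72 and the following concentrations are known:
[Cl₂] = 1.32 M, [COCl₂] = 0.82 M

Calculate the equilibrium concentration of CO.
[CO] = 0.1316 M

Kc = ([COCl₂]) / ([CO] × [Cl₂]) = 4.72
[CO]^1 = (product terms)/(Kc · other reactant terms) = 0.82 / (4.72 · 1.32) = 0.13161
[CO] = 0.1316 M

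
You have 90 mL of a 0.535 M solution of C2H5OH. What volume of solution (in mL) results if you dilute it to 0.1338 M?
Using M₁V₁ = M₂V₂:
0.535 × 90 = 0.1338 × V₂
V₂ = (0.535 × 90) / 0.1338 = 359.9 mL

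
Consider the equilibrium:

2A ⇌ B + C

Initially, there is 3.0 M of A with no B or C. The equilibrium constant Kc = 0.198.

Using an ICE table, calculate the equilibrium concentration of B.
[B] = 0.706 M

ICE: [A] = 3.0 − 2x, [B] = [C] = x.
Kc = x²/(3.0 − 2x)² = 0.198 ⇒ √Kc = x/(3.0 − 2x).
x = √0.198·3.0/(1 + 2√0.198) = 0.44497·3.0/1.8899 = 0.70633.
[B] = x = 0.706 M.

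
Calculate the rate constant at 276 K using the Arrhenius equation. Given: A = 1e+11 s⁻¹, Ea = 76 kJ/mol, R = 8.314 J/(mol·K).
4.13e-04 s⁻¹

k = A·exp(-Ea/(R·T)) = 1e+11·exp(-76000/(8.314·276)) = 1e+11·exp(-33.1203) = 1e+11·4.1308e-15 = 4.13e-04 s⁻¹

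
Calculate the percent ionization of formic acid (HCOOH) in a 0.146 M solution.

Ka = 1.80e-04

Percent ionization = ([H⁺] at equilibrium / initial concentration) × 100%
Percent ionization = 3.45%

Let x = [H⁺]. Ka = x²/(C - x) ⇒ x² + (1.80e-04)x - (1.80e-04)(0.146) = 0. x = 5.0372e-03. Percent = (5.0372e-03/0.146) × 100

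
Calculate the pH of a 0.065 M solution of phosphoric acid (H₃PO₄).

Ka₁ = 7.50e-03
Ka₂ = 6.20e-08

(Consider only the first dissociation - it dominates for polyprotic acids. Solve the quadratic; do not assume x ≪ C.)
pH = 1.73

x² + Ka₁·x − Ka₁·C = 0 with Ka₁ = 7.50e-03, C = 0.065.
x = (−Ka₁ + √(Ka₁² + 4·Ka₁·C))/2 = 1.8646e-02 M, so pH = 1.73.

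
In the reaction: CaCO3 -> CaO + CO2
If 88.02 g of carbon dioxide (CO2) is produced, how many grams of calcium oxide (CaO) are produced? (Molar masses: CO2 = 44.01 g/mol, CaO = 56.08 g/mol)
Moles of CO2 = 88.02 g ÷ 44.01 g/mol = 2 mol
Mole ratio: 1 mol CaO / 1 mol CO2
Moles of CaO = 2 × (1/1) = 2 mol
Mass of CaO = 2 mol × 56.08 g/mol = 112.2 g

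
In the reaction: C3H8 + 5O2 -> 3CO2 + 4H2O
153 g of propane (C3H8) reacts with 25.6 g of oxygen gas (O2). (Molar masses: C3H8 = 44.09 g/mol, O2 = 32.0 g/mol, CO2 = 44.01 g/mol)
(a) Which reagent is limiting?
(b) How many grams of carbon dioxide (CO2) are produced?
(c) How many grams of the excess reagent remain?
(a) O2, (b) 21.12 g, (c) 145.9 g

Moles of C3H8 = 153 g ÷ 44.09 g/mol = 3.47017 mol
Moles of O2 = 25.6 g ÷ 32.0 g/mol = 0.8 mol
Moles ÷ coefficient: C3H8: 3.47017/1 = 3.47, O2: 0.8/5 = 0.16
(a) O2 has the smaller value, so O2 is the limiting reagent.
(b) Moles of CO2 = 0.8 mol O2 × (3/5) = 0.48 mol; mass = 0.48 mol × 44.01 g/mol = 21.12 g
(c) C3H8 consumed = 0.8 × (1/5) = 0.16 mol; remaining = 3.47017 − 0.16 = 3.31017 mol; mass = 3.31017 mol × 44.09 g/mol = 145.9 g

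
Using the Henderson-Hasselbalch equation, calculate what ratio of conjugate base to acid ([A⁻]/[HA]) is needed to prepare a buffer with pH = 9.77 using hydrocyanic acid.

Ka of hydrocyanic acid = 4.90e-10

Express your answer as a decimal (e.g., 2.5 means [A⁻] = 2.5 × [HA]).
[A⁻]/[HA] = 2.885

pKa = −log(4.90e-10) = 9.3098. pH = pKa + log([A⁻]/[HA]). 9.77 = 9.3098 + log(ratio). log(ratio) = 9.77 − 9.3098 = 0.4602. ratio = 10^(0.4602) = 2.885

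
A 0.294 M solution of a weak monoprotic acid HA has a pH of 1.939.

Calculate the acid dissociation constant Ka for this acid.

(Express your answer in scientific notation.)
K_a = 4.69e-04

[H⁺] = 10^(−pH) = 10^(−1.939) = 1.151e-02 M. For HA ⇌ H⁺ + A⁻, Ka = x²/(C − x) = (1.151e-02)²/(0.294 − 1.151e-02) = 4.69e-04.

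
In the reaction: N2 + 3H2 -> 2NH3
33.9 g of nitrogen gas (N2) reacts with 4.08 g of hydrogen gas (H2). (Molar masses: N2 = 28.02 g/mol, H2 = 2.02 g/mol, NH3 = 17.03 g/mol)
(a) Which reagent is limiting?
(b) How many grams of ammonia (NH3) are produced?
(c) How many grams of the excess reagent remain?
(a) H2, (b) 22.93 g, (c) 15.04 g

Moles of N2 = 33.9 g ÷ 28.02 g/mol = 1.20985 mol
Moles of H2 = 4.08 g ÷ 2.02 g/mol = 2.0198 mol
Moles ÷ coefficient: N2: 1.20985/1 = 1.21, H2: 2.0198/3 = 0.6733
(a) H2 has the smaller value, so H2 is the limiting reagent.
(b) Moles of NH3 = 2.0198 mol H2 × (2/3) = 1.34653 mol; mass = 1.34653 mol × 17.03 g/mol = 22.93 g
(c) N2 consumed = 2.0198 × (1/3) = 0.673267 mol; remaining = 1.20985 − 0.673267 = 0.536583 mol; mass = 0.536583 mol × 28.02 g/mol = 15.04 g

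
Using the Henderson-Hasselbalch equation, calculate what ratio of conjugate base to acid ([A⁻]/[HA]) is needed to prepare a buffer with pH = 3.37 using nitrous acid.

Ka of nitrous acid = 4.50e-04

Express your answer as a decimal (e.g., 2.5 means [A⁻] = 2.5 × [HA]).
[A⁻]/[HA] = 1.055

pKa = −log(4.50e-04) = 3.3468. pH = pKa + log([A⁻]/[HA]). 3.37 = 3.3468 + log(ratio). log(ratio) = 3.37 − 3.3468 = 0.0232. ratio = 10^(0.0232) = 1.055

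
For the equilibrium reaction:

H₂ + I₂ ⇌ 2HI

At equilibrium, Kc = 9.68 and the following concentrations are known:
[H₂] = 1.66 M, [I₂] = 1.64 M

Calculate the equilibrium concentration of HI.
[HI] = 5.1335 M

Kc = ([HI]^2) / ([H₂] × [I₂]) = 9.68
[HI]^2 = Kc · (reactant terms)/(other product terms) = 9.68 · 2.7224 / 1 = 26.353
[HI] = (26.353)^(1/2) = 5.1335 M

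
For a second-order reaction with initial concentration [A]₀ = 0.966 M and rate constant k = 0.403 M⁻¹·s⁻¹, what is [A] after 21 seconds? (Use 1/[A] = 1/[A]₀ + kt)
0.1053 M

1/[A] = 1/[A]₀ + k·t = 1/0.966 + (0.403)·(21) = 1.0352 + 8.4630 = 9.4982
[A] = 1/9.4982 = 0.1053 M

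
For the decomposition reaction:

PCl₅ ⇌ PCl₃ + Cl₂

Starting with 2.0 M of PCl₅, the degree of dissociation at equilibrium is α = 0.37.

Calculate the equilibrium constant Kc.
K_c = 0.4346

x = α·[A]₀ = 0.37 × 2.0 = 0.74 M dissociated.
At eq: [PCl₅] = 2.0 − 0.74 = 1.26 M; [PCl₃] = [Cl₂] = x = 0.74 M.
Kc = [PCl₃][Cl₂]/[PCl₅] = (0.74)²/1.26 = 0.4346.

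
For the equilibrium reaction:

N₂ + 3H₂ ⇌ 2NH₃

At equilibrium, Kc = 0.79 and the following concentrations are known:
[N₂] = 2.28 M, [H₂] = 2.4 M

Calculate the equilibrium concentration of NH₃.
[NH₃] = 4.9900 M

Kc = ([NH₃]^2) / ([N₂] × [H₂]^3) = 0.79
[NH₃]^2 = Kc · (reactant terms)/(other product terms) = 0.79 · 31.519 / 1 = 24.9
[NH₃] = (24.9)^(1/2) = 4.9900 M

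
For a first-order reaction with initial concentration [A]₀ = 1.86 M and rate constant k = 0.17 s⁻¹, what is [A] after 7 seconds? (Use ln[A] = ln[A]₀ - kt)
0.5659 M

ln[A] = ln[A]₀ - k·t = ln(1.86) - (0.17)·(7) = 0.6206 - 1.1900 = -0.5694
[A] = e^(-0.5694) = 0.5659 M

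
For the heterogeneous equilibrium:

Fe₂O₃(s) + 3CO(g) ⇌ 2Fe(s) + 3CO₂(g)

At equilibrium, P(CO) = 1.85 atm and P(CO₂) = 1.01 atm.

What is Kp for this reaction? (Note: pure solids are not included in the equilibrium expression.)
K_p = 0.163

Solids (Fe₂O₃, Fe) are excluded.
Kp = P(CO₂)³/P(CO)³ = (1.01)³/(1.85)³ = 1.03/6.332 = 0.163.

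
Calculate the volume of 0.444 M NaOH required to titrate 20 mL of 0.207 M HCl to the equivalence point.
V_{base} = 9.3 mL

At equivalence: moles acid = moles base.
moles HCl = 0.207 M × 0.02 L = 0.00414 mol
V_NaOH = 0.00414 mol ÷ 0.444 M = 0.009324 L = 9.3 mL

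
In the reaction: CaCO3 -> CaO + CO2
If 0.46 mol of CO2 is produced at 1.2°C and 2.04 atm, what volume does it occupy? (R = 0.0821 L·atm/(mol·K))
T = 1.2°C + 273.15 = 274.35 K
V = nRT/P = (0.46 × 0.0821 × 274.35) / 2.04
V = 5.08 L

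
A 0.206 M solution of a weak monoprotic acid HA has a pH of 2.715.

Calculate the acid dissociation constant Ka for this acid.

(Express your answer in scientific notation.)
K_a = 1.82e-05

[H⁺] = 10^(−pH) = 10^(−2.715) = 1.928e-03 M. For HA ⇌ H⁺ + A⁻, Ka = x²/(C − x) = (1.928e-03)²/(0.206 − 1.928e-03) = 1.82e-05.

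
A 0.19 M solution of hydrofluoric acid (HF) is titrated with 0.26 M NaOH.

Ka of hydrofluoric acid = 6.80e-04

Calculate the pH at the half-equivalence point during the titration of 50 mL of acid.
pH = pKa = 3.17

At the half-equivalence point, [HA] = [A⁻], so by Henderson–Hasselbalch pH = pKa + log(1) = pKa.
pKa = −log(6.80e-04) = 3.17.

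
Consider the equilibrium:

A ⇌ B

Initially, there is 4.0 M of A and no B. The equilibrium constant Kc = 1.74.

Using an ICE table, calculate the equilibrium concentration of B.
[B] = 2.540 M

ICE: [A] = 4.0 − x, [B] = x.
Kc = x/(4.0 − x) = 1.74 ⇒ x = 1.74·4.0/(1 + 1.74) = 6.96/2.74 = 2.54.
[B] = x = 2.540 M.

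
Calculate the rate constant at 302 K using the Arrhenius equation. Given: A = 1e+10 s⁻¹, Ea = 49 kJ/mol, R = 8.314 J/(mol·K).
3.35e+01 s⁻¹

k = A·exp(-Ea/(R·T)) = 1e+10·exp(-49000/(8.314·302)) = 1e+10·exp(-19.5155) = 1e+10·3.3461e-09 = 3.35e+01 s⁻¹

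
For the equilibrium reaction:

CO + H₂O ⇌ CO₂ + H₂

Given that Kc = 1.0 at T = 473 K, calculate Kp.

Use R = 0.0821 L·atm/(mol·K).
K_p = 1.0000

Δn = (moles gaseous products) − (moles gaseous reactants) = 0
T = 473 K; RT = 0.0821 × 473 = 38.8333
Kp = Kc·(RT)^Δn = 1.0 × (38.8333)^0 = 1.0 × 1 = 1.0000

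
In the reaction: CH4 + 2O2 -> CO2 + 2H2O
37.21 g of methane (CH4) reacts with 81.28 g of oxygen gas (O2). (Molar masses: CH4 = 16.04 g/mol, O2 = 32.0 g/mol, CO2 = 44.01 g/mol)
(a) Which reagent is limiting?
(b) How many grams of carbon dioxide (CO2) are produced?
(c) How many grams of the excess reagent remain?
(a) O2, (b) 55.89 g, (c) 16.84 g

Moles of CH4 = 37.21 g ÷ 16.04 g/mol = 2.31983 mol
Moles of O2 = 81.28 g ÷ 32.0 g/mol = 2.54 mol
Moles ÷ coefficient: CH4: 2.31983/1 = 2.32, O2: 2.54/2 = 1.27
(a) O2 has the smaller value, so O2 is the limiting reagent.
(b) Moles of CO2 = 2.54 mol O2 × (1/2) = 1.27 mol; mass = 1.27 mol × 44.01 g/mol = 55.89 g
(c) CH4 consumed = 2.54 × (1/2) = 1.27 mol; remaining = 2.31983 − 1.27 = 1.04983 mol; mass = 1.04983 mol × 16.04 g/mol = 16.84 g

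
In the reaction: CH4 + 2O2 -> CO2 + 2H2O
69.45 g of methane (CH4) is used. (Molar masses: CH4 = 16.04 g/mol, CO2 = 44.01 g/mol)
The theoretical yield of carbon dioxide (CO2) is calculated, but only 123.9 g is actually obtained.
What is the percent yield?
Moles of CH4 = 69.45 g ÷ 16.04 g/mol = 4.3298 mol
Mole ratio: 1 mol CO2 / 1 mol CH4
Moles of CO2 = 4.3298 × (1/1) = 4.3298 mol
Theoretical yield = 4.3298 mol × 44.01 g/mol = 190.55 g
Actual yield = 123.9 g
Percent yield = (123.9 / 190.55) × 100% = 65.0%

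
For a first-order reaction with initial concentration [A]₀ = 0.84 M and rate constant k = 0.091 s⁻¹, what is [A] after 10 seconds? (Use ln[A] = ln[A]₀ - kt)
0.3381 M

ln[A] = ln[A]₀ - k·t = ln(0.84) - (0.091)·(10) = -0.1744 - 0.9100 = -1.0844
[A] = e^(-1.0844) = 0.3381 M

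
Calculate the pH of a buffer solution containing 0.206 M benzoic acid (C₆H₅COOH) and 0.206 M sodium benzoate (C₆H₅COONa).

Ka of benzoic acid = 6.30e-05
pH = 4.20

pKa = -log(6.30e-05) = 4.20. pH = pKa + log([A⁻]/[HA]) = 4.20 + log(0.206/0.206)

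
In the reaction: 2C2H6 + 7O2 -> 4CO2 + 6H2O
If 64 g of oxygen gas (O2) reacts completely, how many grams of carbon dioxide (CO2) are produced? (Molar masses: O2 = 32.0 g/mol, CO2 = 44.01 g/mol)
Moles of O2 = 64 g ÷ 32.0 g/mol = 2 mol
Mole ratio: 4 mol CO2 / 7 mol O2
Moles of CO2 = 2 × (4/7) = 1.14286 mol
Mass of CO2 = 1.14286 mol × 44.01 g/mol = 50.3 g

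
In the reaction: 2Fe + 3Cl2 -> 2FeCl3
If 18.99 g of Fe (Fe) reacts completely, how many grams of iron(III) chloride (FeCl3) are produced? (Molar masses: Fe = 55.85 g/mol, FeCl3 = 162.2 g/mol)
Moles of Fe = 18.99 g ÷ 55.85 g/mol = 0.340018 mol
Mole ratio: 2 mol FeCl3 / 2 mol Fe
Moles of FeCl3 = 0.340018 × (2/2) = 0.340018 mol
Mass of FeCl3 = 0.340018 mol × 162.2 g/mol = 55.15 g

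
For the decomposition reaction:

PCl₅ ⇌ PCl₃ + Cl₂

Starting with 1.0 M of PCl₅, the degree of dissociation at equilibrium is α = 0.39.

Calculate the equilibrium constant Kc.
K_c = 0.2493

x = α·[A]₀ = 0.39 × 1.0 = 0.39 M dissociated.
At eq: [PCl₅] = 1.0 − 0.39 = 0.61 M; [PCl₃] = [Cl₂] = x = 0.39 M.
Kc = [PCl₃][Cl₂]/[PCl₅] = (0.39)²/0.61 = 0.2493.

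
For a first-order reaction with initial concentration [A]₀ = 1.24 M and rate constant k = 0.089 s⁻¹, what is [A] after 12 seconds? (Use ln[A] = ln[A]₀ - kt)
0.4262 M

ln[A] = ln[A]₀ - k·t = ln(1.24) - (0.089)·(12) = 0.2151 - 1.0680 = -0.8529
[A] = e^(-0.8529) = 0.4262 M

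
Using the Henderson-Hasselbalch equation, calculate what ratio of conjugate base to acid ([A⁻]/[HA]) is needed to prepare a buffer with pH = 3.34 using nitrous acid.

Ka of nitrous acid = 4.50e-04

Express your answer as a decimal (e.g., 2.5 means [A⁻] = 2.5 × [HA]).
[A⁻]/[HA] = 0.984

pKa = −log(4.50e-04) = 3.3468. pH = pKa + log([A⁻]/[HA]). 3.34 = 3.3468 + log(ratio). log(ratio) = 3.34 − 3.3468 = -0.0068. ratio = 10^(-0.0068) = 0.984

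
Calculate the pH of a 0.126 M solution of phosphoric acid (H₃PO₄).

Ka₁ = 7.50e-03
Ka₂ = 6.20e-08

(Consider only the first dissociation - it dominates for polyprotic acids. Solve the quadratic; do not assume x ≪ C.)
pH = 1.57

x² + Ka₁·x − Ka₁·C = 0 with Ka₁ = 7.50e-03, C = 0.126.
x = (−Ka₁ + √(Ka₁² + 4·Ka₁·C))/2 = 2.7219e-02 M, so pH = 1.57.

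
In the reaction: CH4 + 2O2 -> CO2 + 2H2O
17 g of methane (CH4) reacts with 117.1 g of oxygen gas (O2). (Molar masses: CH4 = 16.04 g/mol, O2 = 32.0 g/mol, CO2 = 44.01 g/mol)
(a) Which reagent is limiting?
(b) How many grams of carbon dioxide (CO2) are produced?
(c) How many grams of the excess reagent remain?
(a) CH4, (b) 46.64 g, (c) 49.27 g

Moles of CH4 = 17 g ÷ 16.04 g/mol = 1.05985 mol
Moles of O2 = 117.1 g ÷ 32.0 g/mol = 3.65937 mol
Moles ÷ coefficient: CH4: 1.05985/1 = 1.06, O2: 3.65937/2 = 1.83
(a) CH4 has the smaller value, so CH4 is the limiting reagent.
(b) Moles of CO2 = 1.05985 mol CH4 × (1/1) = 1.05985 mol; mass = 1.05985 mol × 44.01 g/mol = 46.64 g
(c) O2 consumed = 1.05985 × (2/1) = 2.1197 mol; remaining = 3.65937 − 2.1197 = 1.53967 mol; mass = 1.53967 mol × 32.0 g/mol = 49.27 g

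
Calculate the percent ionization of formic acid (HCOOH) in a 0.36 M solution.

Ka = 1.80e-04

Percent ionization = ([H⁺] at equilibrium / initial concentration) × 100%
Percent ionization = 2.21%

Let x = [H⁺]. Ka = x²/(C - x) ⇒ x² + (1.80e-04)x - (1.80e-04)(0.36) = 0. x = 7.9603e-03. Percent = (7.9603e-03/0.36) × 100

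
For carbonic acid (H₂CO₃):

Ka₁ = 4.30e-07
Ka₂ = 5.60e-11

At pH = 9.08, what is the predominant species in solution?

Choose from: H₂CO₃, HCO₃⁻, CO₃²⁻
HCO₃⁻

pKa1 = 6.37, pKa2 = 10.25. Each pKa is the crossover between adjacent species; pH = 9.08 lies in the region where HCO₃⁻ predominates.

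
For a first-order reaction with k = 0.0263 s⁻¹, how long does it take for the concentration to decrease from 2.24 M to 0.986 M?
31.20 s

From ln[A] = ln[A]₀ - k·t: t = ln([A]₀/[A])/k = ln(2.24/0.986)/0.0263 = ln(2.2718)/0.0263 = 0.8206/0.0263 = 31.20 s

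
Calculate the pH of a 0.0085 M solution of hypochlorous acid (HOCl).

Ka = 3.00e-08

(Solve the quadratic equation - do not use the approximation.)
pH = 4.80

x² + Ka×x - Ka×C = 0. Using quadratic formula: [H⁺] = 1.5954e-05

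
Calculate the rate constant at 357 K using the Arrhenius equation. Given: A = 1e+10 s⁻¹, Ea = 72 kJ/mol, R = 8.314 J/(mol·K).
2.92e-01 s⁻¹

k = A·exp(-Ea/(R·T)) = 1e+10·exp(-72000/(8.314·357)) = 1e+10·exp(-24.2580) = 1e+10·2.9168e-11 = 2.92e-01 s⁻¹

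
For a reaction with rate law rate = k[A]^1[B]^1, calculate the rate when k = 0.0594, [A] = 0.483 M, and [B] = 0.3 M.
0.008607 M/s

rate = k·[A]^1·[B]^1 = 0.0594·(0.483)^1·(0.3)^1 = 0.0594·0.483·0.3 = 0.008607 M/s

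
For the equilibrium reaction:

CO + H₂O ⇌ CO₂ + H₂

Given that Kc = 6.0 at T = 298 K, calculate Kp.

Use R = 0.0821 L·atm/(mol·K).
K_p = 6.0000

Δn = (moles gaseous products) − (moles gaseous reactants) = 0
T = 298 K; RT = 0.0821 × 298 = 24.4658
Kp = Kc·(RT)^Δn = 6.0 × (24.4658)^0 = 6.0 × 1 = 6.0000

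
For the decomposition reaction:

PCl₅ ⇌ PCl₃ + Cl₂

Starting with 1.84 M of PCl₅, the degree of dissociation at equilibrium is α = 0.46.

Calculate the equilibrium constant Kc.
K_c = 0.7210

x = α·[A]₀ = 0.46 × 1.84 = 0.8464 M dissociated.
At eq: [PCl₅] = 1.84 − 0.8464 = 0.9936 M; [PCl₃] = [Cl₂] = x = 0.8464 M.
Kc = [PCl₃][Cl₂]/[PCl₅] = (0.8464)²/0.9936 = 0.721.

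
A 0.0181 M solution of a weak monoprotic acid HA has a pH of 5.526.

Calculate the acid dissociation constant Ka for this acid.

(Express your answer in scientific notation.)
K_a = 4.90e-10

[H⁺] = 10^(−pH) = 10^(−5.526) = 2.979e-06 M. For HA ⇌ H⁺ + A⁻, Ka = x²/(C − x) = (2.979e-06)²/(0.0181 − 2.979e-06) = 4.90e-10.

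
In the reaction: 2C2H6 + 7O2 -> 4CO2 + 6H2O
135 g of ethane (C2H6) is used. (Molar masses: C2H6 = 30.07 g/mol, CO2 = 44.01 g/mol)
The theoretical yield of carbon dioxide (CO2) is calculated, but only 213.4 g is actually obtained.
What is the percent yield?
Moles of C2H6 = 135 g ÷ 30.07 g/mol = 4.48952 mol
Mole ratio: 4 mol CO2 / 2 mol C2H6
Moles of CO2 = 4.48952 × (4/2) = 8.97905 mol
Theoretical yield = 8.97905 mol × 44.01 g/mol = 395.17 g
Actual yield = 213.4 g
Percent yield = (213.4 / 395.17) × 100% = 54.0%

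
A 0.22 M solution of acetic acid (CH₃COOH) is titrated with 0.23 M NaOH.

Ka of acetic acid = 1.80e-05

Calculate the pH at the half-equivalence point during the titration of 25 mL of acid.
pH = pKa = 4.74

At the half-equivalence point, [HA] = [A⁻], so by Henderson–Hasselbalch pH = pKa + log(1) = pKa.
pKa = −log(1.80e-05) = 4.74.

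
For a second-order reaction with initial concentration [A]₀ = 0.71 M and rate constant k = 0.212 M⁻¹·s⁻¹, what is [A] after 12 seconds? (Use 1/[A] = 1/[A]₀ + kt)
0.2530 M

1/[A] = 1/[A]₀ + k·t = 1/0.71 + (0.212)·(12) = 1.4085 + 2.5440 = 3.9525
[A] = 1/3.9525 = 0.2530 M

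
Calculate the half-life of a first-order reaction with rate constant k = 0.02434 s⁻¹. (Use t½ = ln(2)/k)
28.48 s

t½ = ln(2)/k = 0.6931/0.02434 = 28.48 s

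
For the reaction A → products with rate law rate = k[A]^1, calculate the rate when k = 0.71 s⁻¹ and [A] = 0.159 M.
0.1129 M/s

rate = k·[A]^1 = 0.71·(0.159)^1 = 0.71·0.159 = 0.1129 M/s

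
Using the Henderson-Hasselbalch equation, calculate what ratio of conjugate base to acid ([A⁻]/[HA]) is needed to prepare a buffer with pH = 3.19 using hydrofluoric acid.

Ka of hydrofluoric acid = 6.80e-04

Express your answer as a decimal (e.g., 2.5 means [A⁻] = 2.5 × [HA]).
[A⁻]/[HA] = 1.053

pKa = −log(6.80e-04) = 3.1675. pH = pKa + log([A⁻]/[HA]). 3.19 = 3.1675 + log(ratio). log(ratio) = 3.19 − 3.1675 = 0.0225. ratio = 10^(0.0225) = 1.053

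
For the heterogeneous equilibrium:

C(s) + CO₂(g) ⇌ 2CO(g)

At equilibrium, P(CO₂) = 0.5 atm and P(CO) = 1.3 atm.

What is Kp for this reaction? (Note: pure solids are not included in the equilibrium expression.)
K_p = 3.380

Solid C is excluded.
Kp = P(CO)²/P(CO₂) = (1.3)²/0.5 = 1.69/0.5 = 3.380.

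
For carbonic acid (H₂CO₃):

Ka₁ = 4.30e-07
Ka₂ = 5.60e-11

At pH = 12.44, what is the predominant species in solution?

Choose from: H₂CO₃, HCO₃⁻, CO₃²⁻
CO₃²⁻

pKa1 = 6.37, pKa2 = 10.25. Each pKa is the crossover between adjacent species; pH = 12.44 lies in the region where CO₃²⁻ predominates.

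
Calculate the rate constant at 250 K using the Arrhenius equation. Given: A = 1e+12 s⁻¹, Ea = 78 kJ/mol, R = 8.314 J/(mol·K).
5.04e-05 s⁻¹

k = A·exp(-Ea/(R·T)) = 1e+12·exp(-78000/(8.314·250)) = 1e+12·exp(-37.5271) = 1e+12·5.0374e-17 = 5.04e-05 s⁻¹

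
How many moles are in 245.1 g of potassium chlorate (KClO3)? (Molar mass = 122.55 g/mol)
Moles = 245.1 g ÷ 122.55 g/mol = 2 mol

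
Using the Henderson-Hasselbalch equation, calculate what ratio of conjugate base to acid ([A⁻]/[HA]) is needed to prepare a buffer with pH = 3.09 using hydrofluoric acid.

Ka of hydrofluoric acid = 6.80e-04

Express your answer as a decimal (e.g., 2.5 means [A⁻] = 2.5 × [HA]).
[A⁻]/[HA] = 0.837

pKa = −log(6.80e-04) = 3.1675. pH = pKa + log([A⁻]/[HA]). 3.09 = 3.1675 + log(ratio). log(ratio) = 3.09 − 3.1675 = -0.0775. ratio = 10^(-0.0775) = 0.837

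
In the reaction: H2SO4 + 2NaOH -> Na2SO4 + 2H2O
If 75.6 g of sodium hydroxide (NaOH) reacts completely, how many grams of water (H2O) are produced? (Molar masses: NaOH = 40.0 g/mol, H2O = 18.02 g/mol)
Moles of NaOH = 75.6 g ÷ 40.0 g/mol = 1.89 mol
Mole ratio: 2 mol H2O / 2 mol NaOH
Moles of H2O = 1.89 × (2/2) = 1.89 mol
Mass of H2O = 1.89 mol × 18.02 g/mol = 34.06 g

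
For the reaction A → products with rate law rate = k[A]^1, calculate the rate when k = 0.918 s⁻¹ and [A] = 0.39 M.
0.358 M/s

rate = k·[A]^1 = 0.918·(0.39)^1 = 0.918·0.39 = 0.358 M/s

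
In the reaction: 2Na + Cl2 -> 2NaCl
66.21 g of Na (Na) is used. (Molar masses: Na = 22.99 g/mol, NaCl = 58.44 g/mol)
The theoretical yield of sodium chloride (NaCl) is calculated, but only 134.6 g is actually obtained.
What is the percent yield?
Moles of Na = 66.21 g ÷ 22.99 g/mol = 2.87995 mol
Mole ratio: 2 mol NaCl / 2 mol Na
Moles of NaCl = 2.87995 × (2/2) = 2.87995 mol
Theoretical yield = 2.87995 mol × 58.44 g/mol = 168.3 g
Actual yield = 134.6 g
Percent yield = (134.6 / 168.3) × 100% = 80.0%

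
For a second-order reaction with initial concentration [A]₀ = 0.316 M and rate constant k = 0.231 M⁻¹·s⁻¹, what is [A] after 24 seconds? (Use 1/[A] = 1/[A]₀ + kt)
0.1148 M

1/[A] = 1/[A]₀ + k·t = 1/0.316 + (0.231)·(24) = 3.1646 + 5.5440 = 8.7086
[A] = 1/8.7086 = 0.1148 M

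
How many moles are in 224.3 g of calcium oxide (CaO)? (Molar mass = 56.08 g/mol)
Moles = 224.3 g ÷ 56.08 g/mol = 4 mol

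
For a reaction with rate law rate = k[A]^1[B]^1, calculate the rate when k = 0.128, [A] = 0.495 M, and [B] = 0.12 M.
0.007603 M/s

rate = k·[A]^1·[B]^1 = 0.128·(0.495)^1·(0.12)^1 = 0.128·0.495·0.12 = 0.007603 M/s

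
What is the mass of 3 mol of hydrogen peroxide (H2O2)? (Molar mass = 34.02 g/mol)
Mass = 3 mol × 34.02 g/mol = 102.1 g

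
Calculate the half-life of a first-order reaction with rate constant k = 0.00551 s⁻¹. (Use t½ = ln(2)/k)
125.80 s

t½ = ln(2)/k = 0.6931/0.00551 = 125.80 s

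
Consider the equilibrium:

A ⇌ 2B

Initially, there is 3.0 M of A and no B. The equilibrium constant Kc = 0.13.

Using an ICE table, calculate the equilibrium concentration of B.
[B] = 0.593 M

ICE: [A] = 3.0 − x, [B] = 2x.
Kc = (2x)²/(3.0 − x) = 0.13 ⇒ 4x² + 0.13x − 0.39 = 0.
x = (−0.13 + √(0.13² + 4·4·0.39))/(2·4) = (−0.13 + √6.2569)/8 = 0.29642.
[B] = 2x = 0.593 M.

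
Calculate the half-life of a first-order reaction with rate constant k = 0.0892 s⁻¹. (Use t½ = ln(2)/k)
7.77 s

t½ = ln(2)/k = 0.6931/0.0892 = 7.77 s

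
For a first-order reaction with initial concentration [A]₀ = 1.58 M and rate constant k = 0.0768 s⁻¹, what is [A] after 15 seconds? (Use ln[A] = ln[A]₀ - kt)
0.4993 M

ln[A] = ln[A]₀ - k·t = ln(1.58) - (0.0768)·(15) = 0.4574 - 1.1520 = -0.6946
[A] = e^(-0.6946) = 0.4993 M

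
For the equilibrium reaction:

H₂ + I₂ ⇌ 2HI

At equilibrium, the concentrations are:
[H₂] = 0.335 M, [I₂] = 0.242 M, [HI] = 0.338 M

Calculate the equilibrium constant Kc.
K_c = 1.4092

Kc = ([HI]^2) / ([H₂] × [I₂])
   = ((0.338)^2) / ((0.335)·(0.242))
   = 0.11424 / 0.08107 = 1.4092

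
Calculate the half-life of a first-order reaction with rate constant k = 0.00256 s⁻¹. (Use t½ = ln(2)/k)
270.76 s

t½ = ln(2)/k = 0.6931/0.00256 = 270.76 s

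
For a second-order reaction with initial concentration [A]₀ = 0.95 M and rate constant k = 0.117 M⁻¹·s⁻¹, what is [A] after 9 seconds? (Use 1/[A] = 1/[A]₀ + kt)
0.4749 M

1/[A] = 1/[A]₀ + k·t = 1/0.95 + (0.117)·(9) = 1.0526 + 1.0530 = 2.1056
[A] = 1/2.1056 = 0.4749 M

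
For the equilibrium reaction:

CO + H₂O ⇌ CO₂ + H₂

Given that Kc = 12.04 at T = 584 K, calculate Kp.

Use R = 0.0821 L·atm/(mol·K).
K_p = 12.0400

Δn = (moles gaseous products) − (moles gaseous reactants) = 0
T = 584 K; RT = 0.0821 × 584 = 47.9464
Kp = Kc·(RT)^Δn = 12.04 × (47.9464)^0 = 12.04 × 1 = 12.0400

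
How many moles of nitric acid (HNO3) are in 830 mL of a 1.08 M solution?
Moles = Molarity × Volume (L)
Moles = 1.08 M × 0.83 L = 0.8964 mol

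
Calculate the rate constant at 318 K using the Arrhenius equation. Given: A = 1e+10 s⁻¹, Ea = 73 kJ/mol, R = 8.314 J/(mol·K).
1.02e-02 s⁻¹

k = A·exp(-Ea/(R·T)) = 1e+10·exp(-73000/(8.314·318)) = 1e+10·exp(-27.6112) = 1e+10·1.0200e-12 = 1.02e-02 s⁻¹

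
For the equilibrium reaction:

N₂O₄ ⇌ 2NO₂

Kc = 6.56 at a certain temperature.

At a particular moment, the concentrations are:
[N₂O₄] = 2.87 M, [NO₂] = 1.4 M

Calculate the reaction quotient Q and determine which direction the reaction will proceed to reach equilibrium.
Q = 0.683, Q < K, reaction proceeds forward (toward products)

Q = ([NO₂]^2) / ([N₂O₄])
  = ((1.4)^2) / ((2.87)) = 1.96/2.87 = 0.6829
Since Q = 0.6829 < Kc = 6.56, the reaction proceeds forward (toward products) to reach equilibrium.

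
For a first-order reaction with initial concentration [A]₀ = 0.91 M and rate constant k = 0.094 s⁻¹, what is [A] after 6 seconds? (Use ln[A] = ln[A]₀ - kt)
0.5177 M

ln[A] = ln[A]₀ - k·t = ln(0.91) - (0.094)·(6) = -0.0943 - 0.5640 = -0.6583
[A] = e^(-0.6583) = 0.5177 M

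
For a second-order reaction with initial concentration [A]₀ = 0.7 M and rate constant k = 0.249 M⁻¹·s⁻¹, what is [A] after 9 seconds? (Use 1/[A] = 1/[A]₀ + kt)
0.2725 M

1/[A] = 1/[A]₀ + k·t = 1/0.7 + (0.249)·(9) = 1.4286 + 2.2410 = 3.6696
[A] = 1/3.6696 = 0.2725 M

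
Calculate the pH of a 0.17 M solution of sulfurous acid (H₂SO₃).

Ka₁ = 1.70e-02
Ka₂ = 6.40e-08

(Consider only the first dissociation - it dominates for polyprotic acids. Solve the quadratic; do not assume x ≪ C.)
pH = 1.34

x² + Ka₁·x − Ka₁·C = 0 with Ka₁ = 1.70e-02, C = 0.17.
x = (−Ka₁ + √(Ka₁² + 4·Ka₁·C))/2 = 4.5927e-02 M, so pH = 1.34.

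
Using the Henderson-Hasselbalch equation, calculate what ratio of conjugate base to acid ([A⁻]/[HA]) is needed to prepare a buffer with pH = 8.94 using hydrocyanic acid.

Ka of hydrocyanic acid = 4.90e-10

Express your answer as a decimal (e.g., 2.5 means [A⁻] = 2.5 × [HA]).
[A⁻]/[HA] = 0.427

pKa = −log(4.90e-10) = 9.3098. pH = pKa + log([A⁻]/[HA]). 8.94 = 9.3098 + log(ratio). log(ratio) = 8.94 − 9.3098 = -0.3698. ratio = 10^(-0.3698) = 0.427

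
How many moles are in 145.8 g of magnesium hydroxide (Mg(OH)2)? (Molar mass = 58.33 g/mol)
Moles = 145.8 g ÷ 58.33 g/mol = 2.5 mol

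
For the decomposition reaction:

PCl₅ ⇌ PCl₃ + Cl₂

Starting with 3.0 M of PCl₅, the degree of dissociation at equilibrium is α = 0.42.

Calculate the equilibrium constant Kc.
K_c = 0.9124

x = α·[A]₀ = 0.42 × 3.0 = 1.26 M dissociated.
At eq: [PCl₅] = 3.0 − 1.26 = 1.74 M; [PCl₃] = [Cl₂] = x = 1.26 M.
Kc = [PCl₃][Cl₂]/[PCl₅] = (1.26)²/1.74 = 0.9124.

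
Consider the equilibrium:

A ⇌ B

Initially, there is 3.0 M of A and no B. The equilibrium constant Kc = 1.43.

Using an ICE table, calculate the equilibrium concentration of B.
[B] = 1.765 M

ICE: [A] = 3.0 − x, [B] = x.
Kc = x/(3.0 − x) = 1.43 ⇒ x = 1.43·3.0/(1 + 1.43) = 4.29/2.43 = 1.765.
[B] = x = 1.765 M.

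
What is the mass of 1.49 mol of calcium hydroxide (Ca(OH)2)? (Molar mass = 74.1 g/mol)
Mass = 1.49 mol × 74.1 g/mol = 110.4 g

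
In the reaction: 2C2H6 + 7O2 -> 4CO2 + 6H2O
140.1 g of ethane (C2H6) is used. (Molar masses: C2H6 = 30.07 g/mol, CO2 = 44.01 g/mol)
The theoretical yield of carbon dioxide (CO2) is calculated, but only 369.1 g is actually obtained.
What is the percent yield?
Moles of C2H6 = 140.1 g ÷ 30.07 g/mol = 4.65913 mol
Mole ratio: 4 mol CO2 / 2 mol C2H6
Moles of CO2 = 4.65913 × (4/2) = 9.31826 mol
Theoretical yield = 9.31826 mol × 44.01 g/mol = 410.1 g
Actual yield = 369.1 g
Percent yield = (369.1 / 410.1) × 100% = 90.0%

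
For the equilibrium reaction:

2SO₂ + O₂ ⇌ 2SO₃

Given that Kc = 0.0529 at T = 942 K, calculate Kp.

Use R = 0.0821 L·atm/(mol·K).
K_p = 6.84e-04

Δn = (moles gaseous products) − (moles gaseous reactants) = -1
T = 942 K; RT = 0.0821 × 942 = 77.3382
Kp = Kc·(RT)^Δn = 0.0529 × (77.3382)^-1 = 0.0529 × 0.0129302 = 6.84e-04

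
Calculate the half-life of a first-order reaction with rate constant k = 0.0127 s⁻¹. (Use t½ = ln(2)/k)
54.58 s

t½ = ln(2)/k = 0.6931/0.0127 = 54.58 s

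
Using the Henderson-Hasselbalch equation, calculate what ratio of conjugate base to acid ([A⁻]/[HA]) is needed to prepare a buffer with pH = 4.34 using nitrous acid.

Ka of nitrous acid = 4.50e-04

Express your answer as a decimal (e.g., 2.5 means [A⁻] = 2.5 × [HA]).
[A⁻]/[HA] = 9.845

pKa = −log(4.50e-04) = 3.3468. pH = pKa + log([A⁻]/[HA]). 4.34 = 3.3468 + log(ratio). log(ratio) = 4.34 − 3.3468 = 0.9932. ratio = 10^(0.9932) = 9.845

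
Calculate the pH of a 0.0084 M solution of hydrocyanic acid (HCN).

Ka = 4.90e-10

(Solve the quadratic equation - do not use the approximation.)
pH = 5.69

x² + Ka×x - Ka×C = 0. Using quadratic formula: [H⁺] = 2.0285e-06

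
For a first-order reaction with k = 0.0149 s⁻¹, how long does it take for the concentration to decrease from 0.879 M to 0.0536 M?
187.73 s

From ln[A] = ln[A]₀ - k·t: t = ln([A]₀/[A])/k = ln(0.879/0.0536)/0.0149 = ln(16.3993)/0.0149 = 2.7972/0.0149 = 187.73 s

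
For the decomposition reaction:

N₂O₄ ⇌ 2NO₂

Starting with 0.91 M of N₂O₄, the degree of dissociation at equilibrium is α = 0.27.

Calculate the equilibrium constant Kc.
K_c = 0.3635

x = α·[A]₀ = 0.27 × 0.91 = 0.2457 M dissociated.
At eq: [N₂O₄] = 0.91 − 0.2457 = 0.6643 M; [NO₂] = 2x = 0.4914 M.
Kc = [NO₂]²/[N₂O₄] = (0.4914)²/0.6643 = 0.3635.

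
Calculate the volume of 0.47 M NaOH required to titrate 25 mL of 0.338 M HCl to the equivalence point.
V_{base} = 18.0 mL

At equivalence: moles acid = moles base.
moles HCl = 0.338 M × 0.025 L = 0.00845 mol
V_NaOH = 0.00845 mol ÷ 0.47 M = 0.01798 L = 18.0 mL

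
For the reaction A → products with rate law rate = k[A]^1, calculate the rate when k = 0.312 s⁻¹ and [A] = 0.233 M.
0.0727 M/s

rate = k·[A]^1 = 0.312·(0.233)^1 = 0.312·0.233 = 0.0727 M/s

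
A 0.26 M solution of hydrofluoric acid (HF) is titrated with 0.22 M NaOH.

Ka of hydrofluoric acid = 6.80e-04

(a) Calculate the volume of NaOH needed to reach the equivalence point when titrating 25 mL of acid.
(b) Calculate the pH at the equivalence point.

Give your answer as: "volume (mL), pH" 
V = 29.5 mL, pH = 8.12

(a) At equivalence: moles acid = moles base.
moles acid = 0.26 × 0.025 = 0.0065 mol; V_NaOH = 0.0065/0.22 = 0.02955 L = 29.5 mL.
(b) At equivalence, all acid → conjugate base A⁻ at [A⁻] = 0.0065/0.05455 = 0.1192 M.
Kb = Kw/Ka = 1.0e-14/6.80e-04 = 1.471e-11; [OH⁻] = √(Kb·[A⁻]) = 1.324e-06; pOH = 5.88; pH = 14 − pOH = 8.12.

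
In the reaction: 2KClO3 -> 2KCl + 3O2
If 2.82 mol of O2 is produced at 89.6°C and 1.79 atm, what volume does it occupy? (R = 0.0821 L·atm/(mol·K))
T = 89.6°C + 273.15 = 362.75 K
V = nRT/P = (2.82 × 0.0821 × 362.75) / 1.79
V = 46.92 L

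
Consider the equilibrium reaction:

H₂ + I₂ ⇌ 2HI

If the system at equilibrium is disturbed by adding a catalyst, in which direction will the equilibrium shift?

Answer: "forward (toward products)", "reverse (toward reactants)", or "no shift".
no shift

Apply Le Chatelier's principle: system shifts to counteract the change.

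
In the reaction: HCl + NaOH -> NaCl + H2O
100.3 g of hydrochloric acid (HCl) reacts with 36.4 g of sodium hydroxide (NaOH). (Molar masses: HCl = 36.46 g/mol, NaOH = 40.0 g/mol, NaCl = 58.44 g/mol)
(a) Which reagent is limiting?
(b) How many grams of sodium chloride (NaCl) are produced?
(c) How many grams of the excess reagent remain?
(a) NaOH, (b) 53.18 g, (c) 67.12 g

Moles of HCl = 100.3 g ÷ 36.46 g/mol = 2.75096 mol
Moles of NaOH = 36.4 g ÷ 40.0 g/mol = 0.91 mol
Moles ÷ coefficient: HCl: 2.75096/1 = 2.751, NaOH: 0.91/1 = 0.91
(a) NaOH has the smaller value, so NaOH is the limiting reagent.
(b) Moles of NaCl = 0.91 mol NaOH × (1/1) = 0.91 mol; mass = 0.91 mol × 58.44 g/mol = 53.18 g
(c) HCl consumed = 0.91 × (1/1) = 0.91 mol; remaining = 2.75096 − 0.91 = 1.84096 mol; mass = 1.84096 mol × 36.46 g/mol = 67.12 g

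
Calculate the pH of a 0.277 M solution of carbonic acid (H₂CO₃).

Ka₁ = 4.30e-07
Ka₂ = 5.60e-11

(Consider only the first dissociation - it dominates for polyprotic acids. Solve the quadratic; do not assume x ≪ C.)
pH = 3.46

x² + Ka₁·x − Ka₁·C = 0 with Ka₁ = 4.30e-07, C = 0.277.
x = (−Ka₁ + √(Ka₁² + 4·Ka₁·C))/2 = 3.4491e-04 M, so pH = 3.46.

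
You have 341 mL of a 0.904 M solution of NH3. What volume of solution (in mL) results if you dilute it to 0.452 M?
Using M₁V₁ = M₂V₂:
0.904 × 341 = 0.452 × V₂
V₂ = (0.904 × 341) / 0.452 = 682 mL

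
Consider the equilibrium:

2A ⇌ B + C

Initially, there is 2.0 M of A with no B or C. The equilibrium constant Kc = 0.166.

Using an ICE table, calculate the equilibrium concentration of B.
[B] = 0.449 M

ICE: [A] = 2.0 − 2x, [B] = [C] = x.
Kc = x²/(2.0 − 2x)² = 0.166 ⇒ √Kc = x/(2.0 − 2x).
x = √0.166·2.0/(1 + 2√0.166) = 0.40743·2.0/1.8149 = 0.44899.
[B] = x = 0.449 M.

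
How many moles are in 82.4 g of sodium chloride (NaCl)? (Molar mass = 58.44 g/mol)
Moles = 82.4 g ÷ 58.44 g/mol = 1.41 mol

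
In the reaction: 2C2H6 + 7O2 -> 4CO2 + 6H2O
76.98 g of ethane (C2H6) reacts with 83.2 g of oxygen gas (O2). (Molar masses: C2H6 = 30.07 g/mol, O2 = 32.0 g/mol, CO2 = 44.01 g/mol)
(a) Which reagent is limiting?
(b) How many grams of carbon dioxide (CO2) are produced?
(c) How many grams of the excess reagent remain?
(a) O2, (b) 65.39 g, (c) 54.64 g

Moles of C2H6 = 76.98 g ÷ 30.07 g/mol = 2.56003 mol
Moles of O2 = 83.2 g ÷ 32.0 g/mol = 2.6 mol
Moles ÷ coefficient: C2H6: 2.56003/2 = 1.28, O2: 2.6/7 = 0.3714
(a) O2 has the smaller value, so O2 is the limiting reagent.
(b) Moles of CO2 = 2.6 mol O2 × (4/7) = 1.48571 mol; mass = 1.48571 mol × 44.01 g/mol = 65.39 g
(c) C2H6 consumed = 2.6 × (2/7) = 0.742857 mol; remaining = 2.56003 − 0.742857 = 1.81717 mol; mass = 1.81717 mol × 30.07 g/mol = 54.64 g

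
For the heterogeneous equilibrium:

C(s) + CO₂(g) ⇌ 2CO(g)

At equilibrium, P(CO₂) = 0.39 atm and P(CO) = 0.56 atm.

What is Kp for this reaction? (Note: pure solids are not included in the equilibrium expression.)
K_p = 0.804

Solid C is excluded.
Kp = P(CO)²/P(CO₂) = (0.56)²/0.39 = 0.3136/0.39 = 0.804.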